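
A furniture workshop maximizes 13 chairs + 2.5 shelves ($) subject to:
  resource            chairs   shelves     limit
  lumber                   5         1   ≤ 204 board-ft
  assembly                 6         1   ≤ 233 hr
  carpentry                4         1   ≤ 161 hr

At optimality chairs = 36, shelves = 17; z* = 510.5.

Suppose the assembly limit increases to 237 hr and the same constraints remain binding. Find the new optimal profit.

516.5

Binding: assembly and carpentry. Non-binding: lumber (7 unused).
By complementary slackness, y = 0 for the non-binding constraint.
Dual feasibility on the basic columns requires 6·y_assembly + 4·y_carpentry = 13, 1·y_assembly + 1·y_carpentry = 2.5.
This yields shadow prices y_assembly = 1.5, y_carpentry = 1.
Δz = y_assembly·Δb = 1.5 × (4) = 6, so new z* = 510.5 + 6 = 516.5.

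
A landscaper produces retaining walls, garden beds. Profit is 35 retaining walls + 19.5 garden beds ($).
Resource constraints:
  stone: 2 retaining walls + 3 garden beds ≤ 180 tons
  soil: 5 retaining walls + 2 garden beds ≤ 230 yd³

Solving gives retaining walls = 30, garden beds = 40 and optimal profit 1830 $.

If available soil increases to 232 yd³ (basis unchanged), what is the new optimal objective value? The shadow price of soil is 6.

Δb = 2, so new z* = 1830 + (6)·(2) = 1830 + 12 = 1842.

1842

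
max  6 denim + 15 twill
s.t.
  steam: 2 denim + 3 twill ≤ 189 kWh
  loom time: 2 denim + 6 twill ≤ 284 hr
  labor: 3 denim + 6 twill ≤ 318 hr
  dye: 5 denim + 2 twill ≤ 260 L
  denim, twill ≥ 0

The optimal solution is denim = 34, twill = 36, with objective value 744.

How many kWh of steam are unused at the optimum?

steam used = 2·34 + 3·36 = 176; slack = 189 − 176 = 13.

13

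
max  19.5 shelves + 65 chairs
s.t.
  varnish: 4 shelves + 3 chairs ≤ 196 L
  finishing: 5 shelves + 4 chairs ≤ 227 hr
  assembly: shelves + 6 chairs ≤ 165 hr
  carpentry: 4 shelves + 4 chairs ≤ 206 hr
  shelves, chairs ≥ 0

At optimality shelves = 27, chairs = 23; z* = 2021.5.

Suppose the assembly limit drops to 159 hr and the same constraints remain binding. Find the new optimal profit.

Check each constraint at x*: varnish 177/196 (slack 19); finishing 227/227 (tight); assembly 165/165 (tight); carpentry 200/206 (slack 6).
Since varnish, carpentry are not tight, their duals are 0.
Dual feasibility on the basic columns requires 5·y_finishing + 1·y_assembly = 19.5, 4·y_finishing + 6·y_assembly = 65.
Solving: y_finishing = 2, y_assembly = 9.5.
Δz = y_assembly·Δb = 9.5 × (-6) = -57, so new z* = 2021.5 − 57 = 1964.5.

1964.5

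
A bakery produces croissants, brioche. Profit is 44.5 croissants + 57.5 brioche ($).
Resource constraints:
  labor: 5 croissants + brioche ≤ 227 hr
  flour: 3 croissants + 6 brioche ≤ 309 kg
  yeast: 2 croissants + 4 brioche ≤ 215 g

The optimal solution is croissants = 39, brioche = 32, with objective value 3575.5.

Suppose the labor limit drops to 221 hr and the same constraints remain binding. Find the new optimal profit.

3554.5

At the optimum: labor uses 227 of 227 (binding); flour uses 309 of 309 (binding); yeast uses 206 of 215 (slack = 9).
By complementary slackness, y = 0 for the non-binding constraint.
Dual feasibility on the basic columns requires 5·y_labor + 3·y_flour = 44.5, 1·y_labor + 6·y_flour = 57.5.
This yields shadow prices y_labor = 3.5, y_flour = 9.
Δz = y_labor·Δb = 3.5 × (-6) = -21, so new z* = 3575.5 − 21 = 3554.5.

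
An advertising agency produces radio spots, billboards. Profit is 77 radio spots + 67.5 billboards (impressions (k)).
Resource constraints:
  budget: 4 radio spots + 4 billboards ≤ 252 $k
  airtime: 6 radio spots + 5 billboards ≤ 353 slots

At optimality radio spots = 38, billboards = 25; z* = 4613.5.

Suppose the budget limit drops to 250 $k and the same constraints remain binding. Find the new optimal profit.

Check each constraint at x*: budget 252/252 (tight); airtime 353/353 (tight).
From A_Bᵀ y = c: 4·y_budget + 6·y_airtime = 77; 4·y_budget + 5·y_airtime = 67.5.
→ y_budget = 5 and y_airtime = 9.5.
Δz = y_budget·Δb = 5 × (-2) = -10, so new z* = 4613.5 − 10 = 4603.5.

4603.5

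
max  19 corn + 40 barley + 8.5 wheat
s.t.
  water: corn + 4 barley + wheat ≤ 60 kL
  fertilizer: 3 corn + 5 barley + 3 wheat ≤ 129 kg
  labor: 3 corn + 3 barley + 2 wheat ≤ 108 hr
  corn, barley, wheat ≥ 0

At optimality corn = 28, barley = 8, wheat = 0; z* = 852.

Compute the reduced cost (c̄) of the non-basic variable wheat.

Binding: water and labor. Non-binding: fertilizer (5 unused).
Slack constraints have shadow price 0 (complementary slackness).
From A_Bᵀ y = c: 1·y_water + 3·y_labor = 19; 4·y_water + 3·y_labor = 40.
→ y_water = 7 and y_labor = 4.
Reduced cost of wheat: c₃ − yᵀa₃ = 8.5 − (7·1 + 4·2) = 8.5 − 15 = -6.5.

-6.5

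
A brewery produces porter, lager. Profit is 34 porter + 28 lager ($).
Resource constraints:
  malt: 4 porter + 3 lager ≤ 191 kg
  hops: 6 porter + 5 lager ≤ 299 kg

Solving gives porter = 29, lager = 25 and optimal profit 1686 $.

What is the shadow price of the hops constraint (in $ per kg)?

5

Check each constraint at x*: malt 191/191 (tight); hops 299/299 (tight).
Dual feasibility on the basic columns requires 4·y_malt + 6·y_hops = 34, 3·y_malt + 5·y_hops = 28.
This yields shadow prices y_malt = 1, y_hops = 5.
Shadow price of hops = 5.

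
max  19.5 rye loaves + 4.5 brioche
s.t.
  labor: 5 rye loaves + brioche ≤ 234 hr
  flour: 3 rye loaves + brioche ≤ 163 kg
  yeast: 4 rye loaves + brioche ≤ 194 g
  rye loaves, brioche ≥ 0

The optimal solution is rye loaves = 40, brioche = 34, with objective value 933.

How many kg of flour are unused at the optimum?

9

flour used = 3·40 + 1·34 = 154; slack = 163 − 154 = 9.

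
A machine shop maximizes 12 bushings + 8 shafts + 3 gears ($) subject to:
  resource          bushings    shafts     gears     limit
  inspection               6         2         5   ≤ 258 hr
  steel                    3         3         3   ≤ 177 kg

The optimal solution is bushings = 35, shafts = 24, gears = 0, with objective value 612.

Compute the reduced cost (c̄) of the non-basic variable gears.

Check each constraint at x*: inspection 258/258 (tight); steel 177/177 (tight).
From A_Bᵀ y = c: 6·y_inspection + 3·y_steel = 12; 2·y_inspection + 3·y_steel = 8.
This yields shadow prices y_inspection = 1, y_steel = 2.
Reduced cost of gears: c₃ − yᵀa₃ = 3 − (1·5 + 2·3) = 3 − 11 = -8.

-8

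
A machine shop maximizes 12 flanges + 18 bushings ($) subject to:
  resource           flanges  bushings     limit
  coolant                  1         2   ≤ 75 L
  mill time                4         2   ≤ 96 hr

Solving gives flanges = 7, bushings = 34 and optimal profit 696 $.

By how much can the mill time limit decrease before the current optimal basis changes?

Binding constraints: coolant, mill time. The basis is B = [[1,2],[4,2]] with det -6.
Per unit decrease in mill time, x* moves by d = (-0.3333, 0.1667).
The basis stays optimal until flanges reaches 0; allowable decrease = 21 hr.

21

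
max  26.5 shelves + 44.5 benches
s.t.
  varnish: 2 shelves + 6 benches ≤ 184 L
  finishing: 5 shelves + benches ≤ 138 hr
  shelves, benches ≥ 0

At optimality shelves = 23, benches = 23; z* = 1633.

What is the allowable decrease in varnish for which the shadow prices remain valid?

Binding constraints: varnish, finishing. The basis is B = [[2,6],[5,1]] with det -28.
Per unit decrease in varnish, x* moves by d = (0.0357, -0.1786).
The basis stays optimal until benches reaches 0; allowable decrease = 128.8 L.

128.8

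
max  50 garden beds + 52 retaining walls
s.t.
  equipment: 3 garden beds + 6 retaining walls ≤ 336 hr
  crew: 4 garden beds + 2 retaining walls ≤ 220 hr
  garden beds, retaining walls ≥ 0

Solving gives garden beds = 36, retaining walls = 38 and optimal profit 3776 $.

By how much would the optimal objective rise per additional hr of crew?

8

At the optimum: equipment uses 336 of 336 (binding); crew uses 220 of 220 (binding).
The binding rows give the dual system: 3·y_equipment + 4·y_crew = 50 and 6·y_equipment + 2·y_crew = 52.
This yields shadow prices y_equipment = 6, y_crew = 8.
Shadow price of crew = 8.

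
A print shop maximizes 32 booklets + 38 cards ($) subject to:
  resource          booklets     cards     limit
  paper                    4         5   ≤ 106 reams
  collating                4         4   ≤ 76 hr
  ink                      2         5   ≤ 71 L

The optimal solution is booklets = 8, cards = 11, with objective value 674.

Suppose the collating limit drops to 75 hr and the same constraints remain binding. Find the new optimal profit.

667

Check each constraint at x*: paper 87/106 (slack 19); collating 76/76 (tight); ink 71/71 (tight).
By complementary slackness, y = 0 for the non-binding constraint.
Dual feasibility on the basic columns requires 4·y_collating + 2·y_ink = 32, 4·y_collating + 5·y_ink = 38.
→ y_collating = 7 and y_ink = 2.
Δz = y_collating·Δb = 7 × (-1) = -7, so new z* = 674 − 7 = 667.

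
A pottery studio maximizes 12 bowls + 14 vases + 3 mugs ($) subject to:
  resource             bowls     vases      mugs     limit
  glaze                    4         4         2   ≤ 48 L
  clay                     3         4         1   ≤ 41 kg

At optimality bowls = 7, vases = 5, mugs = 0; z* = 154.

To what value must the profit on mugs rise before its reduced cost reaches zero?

At the optimum: glaze uses 48 of 48 (binding); clay uses 41 of 41 (binding).
Dual feasibility on the basic columns requires 4·y_glaze + 3·y_clay = 12, 4·y_glaze + 4·y_clay = 14.
Solving: y_glaze = 1.5, y_clay = 2.
mugs enters the basis when its profit ≥ yᵀa₃ = 1.5·2 + 2·1 = 5.

5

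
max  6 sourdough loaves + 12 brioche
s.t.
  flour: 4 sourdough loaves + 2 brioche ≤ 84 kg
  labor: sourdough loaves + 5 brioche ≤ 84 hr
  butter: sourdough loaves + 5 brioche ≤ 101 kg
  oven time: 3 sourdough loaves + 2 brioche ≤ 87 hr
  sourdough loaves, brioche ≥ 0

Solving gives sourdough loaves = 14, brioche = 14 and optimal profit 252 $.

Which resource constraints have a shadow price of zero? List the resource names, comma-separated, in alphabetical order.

flour: 84/84 (binding)
labor: 84/84 (binding)
butter: 84/101 (slack 17)
oven time: 70/87 (slack 17)
By complementary slackness, a constraint with positive slack has shadow price 0 → butter, oven time.

butter, oven time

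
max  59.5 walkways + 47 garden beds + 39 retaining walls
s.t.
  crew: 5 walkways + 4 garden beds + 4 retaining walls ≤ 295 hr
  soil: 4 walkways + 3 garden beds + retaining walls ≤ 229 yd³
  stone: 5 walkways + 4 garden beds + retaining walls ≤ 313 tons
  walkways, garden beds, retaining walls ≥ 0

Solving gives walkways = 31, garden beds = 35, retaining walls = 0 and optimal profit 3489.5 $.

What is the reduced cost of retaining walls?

At the optimum: crew uses 295 of 295 (binding); soil uses 229 of 229 (binding); stone uses 295 of 313 (slack = 18).
Since stone is not tight, its dual is 0.
The binding rows give the dual system: 5·y_crew + 4·y_soil = 59.5 and 4·y_crew + 3·y_soil = 47.
Solving: y_crew = 9.5, y_soil = 3.
Reduced cost of retaining walls: c₃ − yᵀa₃ = 39 − (9.5·4 + 3·1) = 39 − 41 = -2.

-2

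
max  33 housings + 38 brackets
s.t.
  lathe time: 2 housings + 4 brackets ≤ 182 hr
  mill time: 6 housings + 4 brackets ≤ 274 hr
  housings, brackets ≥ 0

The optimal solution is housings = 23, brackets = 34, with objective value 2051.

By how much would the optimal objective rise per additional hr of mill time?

3.5

At the optimum: lathe time uses 182 of 182 (binding); mill time uses 274 of 274 (binding).
From A_Bᵀ y = c: 2·y_lathe time + 6·y_mill time = 33; 4·y_lathe time + 4·y_mill time = 38.
Solving: y_lathe time = 6, y_mill time = 3.5.
Shadow price of mill time = 3.5.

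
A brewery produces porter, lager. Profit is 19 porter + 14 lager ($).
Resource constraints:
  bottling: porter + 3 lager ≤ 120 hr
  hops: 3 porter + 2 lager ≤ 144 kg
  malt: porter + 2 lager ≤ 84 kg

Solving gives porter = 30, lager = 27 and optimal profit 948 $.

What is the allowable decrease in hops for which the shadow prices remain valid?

36

Binding constraints: hops, malt. The basis is B = [[3,2],[1,2]] with det 4.
Per unit decrease in hops, x* moves by d = (-0.5, 0.25).
The basis stays optimal until bottling becomes binding; allowable decrease = 36 kg.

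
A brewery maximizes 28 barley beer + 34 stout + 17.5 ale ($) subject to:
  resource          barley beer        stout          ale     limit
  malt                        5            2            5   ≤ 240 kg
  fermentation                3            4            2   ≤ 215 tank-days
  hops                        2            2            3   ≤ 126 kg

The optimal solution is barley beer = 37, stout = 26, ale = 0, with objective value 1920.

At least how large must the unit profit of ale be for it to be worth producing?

27

At the optimum: malt uses 237 of 240 (slack = 3); fermentation uses 215 of 215 (binding); hops uses 126 of 126 (binding).
By complementary slackness, y = 0 for the non-binding constraint.
The binding rows give the dual system: 3·y_fermentation + 2·y_hops = 28 and 4·y_fermentation + 2·y_hops = 34.
→ y_fermentation = 6 and y_hops = 5.
ale enters the basis when its profit ≥ yᵀa₃ = 6·2 + 5·3 = 27.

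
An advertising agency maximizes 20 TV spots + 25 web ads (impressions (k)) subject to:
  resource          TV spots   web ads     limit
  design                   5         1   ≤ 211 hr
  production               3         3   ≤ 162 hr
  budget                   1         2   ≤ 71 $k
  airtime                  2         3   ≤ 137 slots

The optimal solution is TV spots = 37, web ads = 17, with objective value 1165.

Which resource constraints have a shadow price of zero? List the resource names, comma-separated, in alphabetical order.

design: 202/211 (slack 9)
production: 162/162 (binding)
budget: 71/71 (binding)
airtime: 125/137 (slack 12)
By complementary slackness, a constraint with positive slack has shadow price 0 → airtime, design.

airtime, design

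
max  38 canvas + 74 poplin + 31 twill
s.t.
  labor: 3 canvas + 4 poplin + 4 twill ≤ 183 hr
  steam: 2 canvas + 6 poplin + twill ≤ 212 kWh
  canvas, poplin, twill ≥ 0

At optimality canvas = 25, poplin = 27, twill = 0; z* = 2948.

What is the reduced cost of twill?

At the optimum: labor uses 183 of 183 (binding); steam uses 212 of 212 (binding).
Dual feasibility on the basic columns requires 3·y_labor + 2·y_steam = 38, 4·y_labor + 6·y_steam = 74.
→ y_labor = 8 and y_steam = 7.
Reduced cost of twill: c₃ − yᵀa₃ = 31 − (8·4 + 7·1) = 31 − 39 = -8.

-8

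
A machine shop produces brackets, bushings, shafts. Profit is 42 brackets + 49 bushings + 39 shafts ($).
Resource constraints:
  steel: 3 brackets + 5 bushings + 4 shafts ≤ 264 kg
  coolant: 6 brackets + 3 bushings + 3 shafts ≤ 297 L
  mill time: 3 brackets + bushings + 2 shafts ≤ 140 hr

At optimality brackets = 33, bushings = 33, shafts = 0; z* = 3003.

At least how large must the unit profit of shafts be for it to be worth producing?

Check each constraint at x*: steel 264/264 (tight); coolant 297/297 (tight); mill time 132/140 (slack 8).
Slack constraints have shadow price 0 (complementary slackness).
Dual feasibility on the basic columns requires 3·y_steel + 6·y_coolant = 42, 5·y_steel + 3·y_coolant = 49.
This yields shadow prices y_steel = 8, y_coolant = 3.
shafts enters the basis when its profit ≥ yᵀa₃ = 8·4 + 3·3 = 41.

41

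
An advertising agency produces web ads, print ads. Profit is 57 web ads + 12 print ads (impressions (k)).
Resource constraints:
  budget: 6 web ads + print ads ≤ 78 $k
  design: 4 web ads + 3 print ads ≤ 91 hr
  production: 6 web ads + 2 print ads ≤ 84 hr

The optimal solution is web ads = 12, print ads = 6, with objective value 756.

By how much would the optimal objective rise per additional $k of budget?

7

Binding: budget and production. Non-binding: design (25 unused).
By complementary slackness, y = 0 for the non-binding constraint.
Dual feasibility on the basic columns requires 6·y_budget + 6·y_production = 57, 1·y_budget + 2·y_production = 12.
Solving: y_budget = 7, y_production = 2.5.
Shadow price of budget = 7.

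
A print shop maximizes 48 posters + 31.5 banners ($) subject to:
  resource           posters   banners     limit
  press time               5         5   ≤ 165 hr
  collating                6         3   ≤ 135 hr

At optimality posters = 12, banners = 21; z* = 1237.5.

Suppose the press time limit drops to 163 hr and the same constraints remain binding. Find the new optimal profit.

1231.5

Both press time and collating are binding at x*.
Dual feasibility on the basic columns requires 5·y_press time + 6·y_collating = 48, 5·y_press time + 3·y_collating = 31.5.
This yields shadow prices y_press time = 3, y_collating = 5.5.
Δz = y_press time·Δb = 3 × (-2) = -6, so new z* = 1237.5 − 6 = 1231.5.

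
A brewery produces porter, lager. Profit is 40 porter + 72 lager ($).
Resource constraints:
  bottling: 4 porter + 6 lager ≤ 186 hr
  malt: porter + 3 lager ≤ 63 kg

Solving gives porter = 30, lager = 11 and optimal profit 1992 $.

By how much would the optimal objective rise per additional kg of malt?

8

At the optimum: bottling uses 186 of 186 (binding); malt uses 63 of 63 (binding).
The binding rows give the dual system: 4·y_bottling + 1·y_malt = 40 and 6·y_bottling + 3·y_malt = 72.
→ y_bottling = 8 and y_malt = 8.
Shadow price of malt = 8.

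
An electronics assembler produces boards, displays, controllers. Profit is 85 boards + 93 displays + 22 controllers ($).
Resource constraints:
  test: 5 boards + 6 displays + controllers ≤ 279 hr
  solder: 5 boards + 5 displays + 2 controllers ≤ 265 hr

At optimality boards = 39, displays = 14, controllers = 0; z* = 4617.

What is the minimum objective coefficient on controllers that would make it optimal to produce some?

26

At the optimum: test uses 279 of 279 (binding); solder uses 265 of 265 (binding).
From A_Bᵀ y = c: 5·y_test + 5·y_solder = 85; 6·y_test + 5·y_solder = 93.
→ y_test = 8 and y_solder = 9.
controllers enters the basis when its profit ≥ yᵀa₃ = 8·1 + 9·2 = 26.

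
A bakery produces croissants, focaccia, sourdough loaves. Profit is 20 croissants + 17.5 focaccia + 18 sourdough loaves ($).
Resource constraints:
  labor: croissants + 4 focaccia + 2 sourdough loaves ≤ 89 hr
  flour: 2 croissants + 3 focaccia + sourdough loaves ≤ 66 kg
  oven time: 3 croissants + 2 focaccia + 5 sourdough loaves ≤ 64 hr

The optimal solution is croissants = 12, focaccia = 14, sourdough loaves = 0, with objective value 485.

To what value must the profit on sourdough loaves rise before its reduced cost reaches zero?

Check each constraint at x*: labor 68/89 (slack 21); flour 66/66 (tight); oven time 64/64 (tight).
Slack constraints have shadow price 0 (complementary slackness).
Dual feasibility on the basic columns requires 2·y_flour + 3·y_oven time = 20, 3·y_flour + 2·y_oven time = 17.5.
This yields shadow prices y_flour = 2.5, y_oven time = 5.
sourdough loaves enters the basis when its profit ≥ yᵀa₃ = 2.5·1 + 5·5 = 27.5.

27.5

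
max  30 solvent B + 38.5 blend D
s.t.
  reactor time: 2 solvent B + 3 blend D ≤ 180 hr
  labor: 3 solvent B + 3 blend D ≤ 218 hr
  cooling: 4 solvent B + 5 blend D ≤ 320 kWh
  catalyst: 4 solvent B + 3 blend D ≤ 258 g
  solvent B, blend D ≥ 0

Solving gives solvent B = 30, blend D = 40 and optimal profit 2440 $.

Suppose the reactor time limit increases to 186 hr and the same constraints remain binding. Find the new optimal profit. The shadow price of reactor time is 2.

2452

Δb = 6, so new z* = 2440 + (2)·(6) = 2440 + 12 = 2452.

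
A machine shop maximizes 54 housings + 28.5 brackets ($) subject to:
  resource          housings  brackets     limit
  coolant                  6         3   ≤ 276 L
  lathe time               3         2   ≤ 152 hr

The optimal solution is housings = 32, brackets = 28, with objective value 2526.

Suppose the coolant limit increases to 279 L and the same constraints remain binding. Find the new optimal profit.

Both coolant and lathe time are binding at x*.
From A_Bᵀ y = c: 6·y_coolant + 3·y_lathe time = 54; 3·y_coolant + 2·y_lathe time = 28.5.
Solving: y_coolant = 7.5, y_lathe time = 3.
Δz = y_coolant·Δb = 7.5 × (3) = 22.5, so new z* = 2526 + 22.5 = 2548.5.

2548.5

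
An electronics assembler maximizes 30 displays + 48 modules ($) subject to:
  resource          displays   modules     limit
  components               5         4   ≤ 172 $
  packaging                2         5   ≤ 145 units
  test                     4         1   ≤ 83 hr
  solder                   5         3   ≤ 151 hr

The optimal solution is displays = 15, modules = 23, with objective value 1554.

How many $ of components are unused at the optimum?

5

components used = 5·15 + 4·23 = 167; slack = 172 − 167 = 5.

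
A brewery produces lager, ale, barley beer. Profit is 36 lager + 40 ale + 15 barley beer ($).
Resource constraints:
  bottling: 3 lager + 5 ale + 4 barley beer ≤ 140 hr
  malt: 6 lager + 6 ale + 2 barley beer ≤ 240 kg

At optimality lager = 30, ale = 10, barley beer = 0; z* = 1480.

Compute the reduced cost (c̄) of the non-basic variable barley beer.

Both bottling and malt are binding at x*.
From A_Bᵀ y = c: 3·y_bottling + 6·y_malt = 36; 5·y_bottling + 6·y_malt = 40.
→ y_bottling = 2 and y_malt = 5.
Reduced cost of barley beer: c₃ − yᵀa₃ = 15 − (2·4 + 5·2) = 15 − 18 = -3.

-3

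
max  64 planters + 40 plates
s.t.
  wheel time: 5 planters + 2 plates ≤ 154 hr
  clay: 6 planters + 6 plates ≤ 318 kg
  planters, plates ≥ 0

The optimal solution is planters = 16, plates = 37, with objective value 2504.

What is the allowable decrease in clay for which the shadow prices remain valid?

133.2

Binding constraints: wheel time, clay. The basis is B = [[5,2],[6,6]] with det 18.
Per unit decrease in clay, x* moves by d = (0.1111, -0.2778).
The basis stays optimal until plates reaches 0; allowable decrease = 133.2 kg.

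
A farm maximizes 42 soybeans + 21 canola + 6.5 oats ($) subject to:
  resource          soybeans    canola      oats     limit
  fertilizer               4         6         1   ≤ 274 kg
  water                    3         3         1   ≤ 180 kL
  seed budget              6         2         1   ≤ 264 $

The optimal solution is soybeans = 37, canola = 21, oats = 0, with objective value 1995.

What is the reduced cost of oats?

Binding: fertilizer and seed budget. Non-binding: water (6 unused).
By complementary slackness, y = 0 for the non-binding constraint.
The binding rows give the dual system: 4·y_fertilizer + 6·y_seed budget = 42 and 6·y_fertilizer + 2·y_seed budget = 21.
This yields shadow prices y_fertilizer = 1.5, y_seed budget = 6.
Reduced cost of oats: c₃ − yᵀa₃ = 6.5 − (1.5·1 + 6·1) = 6.5 − 7.5 = -1.

-1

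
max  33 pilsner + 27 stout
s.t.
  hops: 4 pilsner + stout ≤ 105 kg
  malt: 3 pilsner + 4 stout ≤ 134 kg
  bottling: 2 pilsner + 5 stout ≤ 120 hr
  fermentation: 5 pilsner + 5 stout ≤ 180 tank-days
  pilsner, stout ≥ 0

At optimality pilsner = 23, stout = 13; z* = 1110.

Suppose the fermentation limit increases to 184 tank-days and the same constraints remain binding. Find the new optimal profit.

1130

Binding: hops and fermentation. Non-binding: malt (13 unused), bottling (9 unused).
By complementary slackness, y = 0 for the non-binding constraints.
Dual feasibility on the basic columns requires 4·y_hops + 5·y_fermentation = 33, 1·y_hops + 5·y_fermentation = 27.
Solving: y_hops = 2, y_fermentation = 5.
Δz = y_fermentation·Δb = 5 × (4) = 20, so new z* = 1110 + 20 = 1130.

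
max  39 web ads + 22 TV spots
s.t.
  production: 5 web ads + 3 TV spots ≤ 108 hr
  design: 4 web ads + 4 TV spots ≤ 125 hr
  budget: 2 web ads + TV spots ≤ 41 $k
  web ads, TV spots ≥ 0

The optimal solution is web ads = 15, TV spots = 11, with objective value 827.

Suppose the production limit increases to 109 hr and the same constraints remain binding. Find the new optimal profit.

832

At the optimum: production uses 108 of 108 (binding); design uses 104 of 125 (slack = 21); budget uses 41 of 41 (binding).
By complementary slackness, y = 0 for the non-binding constraint.
Dual feasibility on the basic columns requires 5·y_production + 2·y_budget = 39, 3·y_production + 1·y_budget = 22.
This yields shadow prices y_production = 5, y_budget = 7.
Δz = y_production·Δb = 5 × (1) = 5, so new z* = 827 + 5 = 832.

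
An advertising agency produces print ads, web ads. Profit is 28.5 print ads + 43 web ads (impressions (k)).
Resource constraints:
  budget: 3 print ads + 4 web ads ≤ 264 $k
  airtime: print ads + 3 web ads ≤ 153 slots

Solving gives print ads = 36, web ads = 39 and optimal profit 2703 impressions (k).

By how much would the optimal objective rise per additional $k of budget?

8.5

Check each constraint at x*: budget 264/264 (tight); airtime 153/153 (tight).
Dual feasibility on the basic columns requires 3·y_budget + 1·y_airtime = 28.5, 4·y_budget + 3·y_airtime = 43.
→ y_budget = 8.5 and y_airtime = 3.
Shadow price of budget = 8.5.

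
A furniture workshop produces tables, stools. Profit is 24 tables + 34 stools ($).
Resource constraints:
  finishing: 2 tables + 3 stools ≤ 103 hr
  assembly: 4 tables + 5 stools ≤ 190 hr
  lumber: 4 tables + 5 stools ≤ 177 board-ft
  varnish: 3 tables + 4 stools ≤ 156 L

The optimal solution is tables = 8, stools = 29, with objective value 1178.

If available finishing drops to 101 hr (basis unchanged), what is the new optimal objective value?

1162

At the optimum: finishing uses 103 of 103 (binding); assembly uses 177 of 190 (slack = 13); lumber uses 177 of 177 (binding); varnish uses 140 of 156 (slack = 16).
Slack constraints have shadow price 0 (complementary slackness).
The binding rows give the dual system: 2·y_finishing + 4·y_lumber = 24 and 3·y_finishing + 5·y_lumber = 34.
→ y_finishing = 8 and y_lumber = 2.
Δz = y_finishing·Δb = 8 × (-2) = -16, so new z* = 1178 − 16 = 1162.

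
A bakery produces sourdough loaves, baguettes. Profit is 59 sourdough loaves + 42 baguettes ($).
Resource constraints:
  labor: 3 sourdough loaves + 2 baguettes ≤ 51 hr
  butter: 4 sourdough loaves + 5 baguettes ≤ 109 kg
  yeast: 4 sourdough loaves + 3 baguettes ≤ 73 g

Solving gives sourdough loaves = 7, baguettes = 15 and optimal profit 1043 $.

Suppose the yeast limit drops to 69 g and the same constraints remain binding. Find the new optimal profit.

Check each constraint at x*: labor 51/51 (tight); butter 103/109 (slack 6); yeast 73/73 (tight).
Since butter is not tight, its dual is 0.
From A_Bᵀ y = c: 3·y_labor + 4·y_yeast = 59; 2·y_labor + 3·y_yeast = 42.
Solving: y_labor = 9, y_yeast = 8.
Δz = y_yeast·Δb = 8 × (-4) = -32, so new z* = 1043 − 32 = 1011.

1011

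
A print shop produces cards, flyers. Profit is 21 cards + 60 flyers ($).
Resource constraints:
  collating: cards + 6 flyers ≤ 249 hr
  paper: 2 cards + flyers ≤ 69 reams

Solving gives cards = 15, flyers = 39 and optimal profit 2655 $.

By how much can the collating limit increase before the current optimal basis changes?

165

Binding constraints: collating, paper. The basis is B = [[1,6],[2,1]] with det -11.
Per unit increase in collating, x* moves by d = (-0.0909, 0.1818).
The basis stays optimal until cards reaches 0; allowable increase = 165 hr.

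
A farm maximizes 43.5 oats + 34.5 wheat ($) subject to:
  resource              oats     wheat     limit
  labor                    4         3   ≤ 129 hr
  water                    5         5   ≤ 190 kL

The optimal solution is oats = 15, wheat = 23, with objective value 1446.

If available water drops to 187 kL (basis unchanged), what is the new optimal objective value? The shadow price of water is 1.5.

Δb = -3, so new z* = 1446 + (1.5)·(-3) = 1446 − 4.5 = 1441.5.

1441.5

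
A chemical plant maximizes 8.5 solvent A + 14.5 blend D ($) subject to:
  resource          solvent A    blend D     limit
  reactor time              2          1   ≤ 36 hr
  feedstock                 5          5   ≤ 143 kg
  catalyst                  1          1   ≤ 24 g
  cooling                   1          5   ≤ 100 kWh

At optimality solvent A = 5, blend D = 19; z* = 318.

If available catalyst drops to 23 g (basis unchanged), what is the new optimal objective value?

At the optimum: reactor time uses 29 of 36 (slack = 7); feedstock uses 120 of 143 (slack = 23); catalyst uses 24 of 24 (binding); cooling uses 100 of 100 (binding).
Slack constraints have shadow price 0 (complementary slackness).
From A_Bᵀ y = c: 1·y_catalyst + 1·y_cooling = 8.5; 1·y_catalyst + 5·y_cooling = 14.5.
→ y_catalyst = 7 and y_cooling = 1.5.
Δz = y_catalyst·Δb = 7 × (-1) = -7, so new z* = 318 − 7 = 311.

311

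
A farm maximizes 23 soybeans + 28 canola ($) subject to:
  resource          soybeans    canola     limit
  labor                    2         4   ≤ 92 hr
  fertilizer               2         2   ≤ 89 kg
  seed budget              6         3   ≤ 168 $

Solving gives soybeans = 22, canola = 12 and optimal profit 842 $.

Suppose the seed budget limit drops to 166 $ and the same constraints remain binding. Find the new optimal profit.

Binding: labor and seed budget. Non-binding: fertilizer (21 unused).
Since fertilizer is not tight, its dual is 0.
From A_Bᵀ y = c: 2·y_labor + 6·y_seed budget = 23; 4·y_labor + 3·y_seed budget = 28.
This yields shadow prices y_labor = 5.5, y_seed budget = 2.
Δz = y_seed budget·Δb = 2 × (-2) = -4, so new z* = 842 − 4 = 838.

838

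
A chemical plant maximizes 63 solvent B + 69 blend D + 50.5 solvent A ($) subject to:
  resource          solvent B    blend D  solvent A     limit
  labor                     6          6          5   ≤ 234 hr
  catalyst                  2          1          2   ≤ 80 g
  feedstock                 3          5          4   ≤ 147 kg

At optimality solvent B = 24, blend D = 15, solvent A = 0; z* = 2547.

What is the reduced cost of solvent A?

Binding: labor and feedstock. Non-binding: catalyst (17 unused).
Since catalyst is not tight, its dual is 0.
From A_Bᵀ y = c: 6·y_labor + 3·y_feedstock = 63; 6·y_labor + 5·y_feedstock = 69.
Solving: y_labor = 9, y_feedstock = 3.
Reduced cost of solvent A: c₃ − yᵀa₃ = 50.5 − (9·5 + 3·4) = 50.5 − 57 = -6.5.

-6.5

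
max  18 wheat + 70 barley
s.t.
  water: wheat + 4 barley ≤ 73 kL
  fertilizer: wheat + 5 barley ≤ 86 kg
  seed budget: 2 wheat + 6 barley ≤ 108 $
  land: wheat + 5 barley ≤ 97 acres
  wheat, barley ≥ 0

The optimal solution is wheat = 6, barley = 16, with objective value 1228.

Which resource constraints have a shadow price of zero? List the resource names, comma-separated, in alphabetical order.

water: 70/73 (slack 3)
fertilizer: 86/86 (binding)
seed budget: 108/108 (binding)
land: 86/97 (slack 11)
By complementary slackness, a constraint with positive slack has shadow price 0 → land, water.

land, water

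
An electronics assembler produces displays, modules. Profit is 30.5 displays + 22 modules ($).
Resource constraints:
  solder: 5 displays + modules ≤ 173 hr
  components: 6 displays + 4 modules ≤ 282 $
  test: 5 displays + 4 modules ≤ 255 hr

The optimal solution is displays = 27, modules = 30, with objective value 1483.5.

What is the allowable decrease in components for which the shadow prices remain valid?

Binding constraints: components, test. The basis is B = [[6,4],[5,4]] with det 4.
Per unit decrease in components, x* moves by d = (-1, 1.25).
The basis stays optimal until displays reaches 0; allowable decrease = 27 $.

27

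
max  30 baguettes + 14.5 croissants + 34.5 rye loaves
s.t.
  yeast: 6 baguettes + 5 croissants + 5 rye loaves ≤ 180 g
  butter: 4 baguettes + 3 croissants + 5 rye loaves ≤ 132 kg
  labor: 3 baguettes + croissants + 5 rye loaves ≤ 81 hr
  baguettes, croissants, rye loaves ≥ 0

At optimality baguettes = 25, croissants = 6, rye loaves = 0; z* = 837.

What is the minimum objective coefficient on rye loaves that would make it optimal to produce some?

Check each constraint at x*: yeast 180/180 (tight); butter 118/132 (slack 14); labor 81/81 (tight).
By complementary slackness, y = 0 for the non-binding constraint.
Dual feasibility on the basic columns requires 6·y_yeast + 3·y_labor = 30, 5·y_yeast + 1·y_labor = 14.5.
This yields shadow prices y_yeast = 1.5, y_labor = 7.
rye loaves enters the basis when its profit ≥ yᵀa₃ = 1.5·5 + 7·5 = 42.5.

42.5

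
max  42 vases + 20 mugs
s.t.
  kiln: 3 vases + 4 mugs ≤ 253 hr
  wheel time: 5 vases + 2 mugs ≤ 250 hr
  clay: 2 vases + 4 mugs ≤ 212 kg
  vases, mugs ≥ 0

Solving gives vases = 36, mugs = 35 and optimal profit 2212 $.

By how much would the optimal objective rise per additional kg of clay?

1

Binding: wheel time and clay. Non-binding: kiln (5 unused).
Since kiln is not tight, its dual is 0.
From A_Bᵀ y = c: 5·y_wheel time + 2·y_clay = 42; 2·y_wheel time + 4·y_clay = 20.
This yields shadow prices y_wheel time = 8, y_clay = 1.
Shadow price of clay = 1.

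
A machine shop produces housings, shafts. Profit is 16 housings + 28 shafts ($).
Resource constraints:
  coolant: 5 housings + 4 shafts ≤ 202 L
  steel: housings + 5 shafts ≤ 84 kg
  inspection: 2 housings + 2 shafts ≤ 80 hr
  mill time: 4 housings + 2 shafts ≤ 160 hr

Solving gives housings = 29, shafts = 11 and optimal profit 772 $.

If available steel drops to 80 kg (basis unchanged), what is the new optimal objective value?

760

Check each constraint at x*: coolant 189/202 (slack 13); steel 84/84 (tight); inspection 80/80 (tight); mill time 138/160 (slack 22).
By complementary slackness, y = 0 for the non-binding constraints.
From A_Bᵀ y = c: 1·y_steel + 2·y_inspection = 16; 5·y_steel + 2·y_inspection = 28.
Solving: y_steel = 3, y_inspection = 6.5.
Δz = y_steel·Δb = 3 × (-4) = -12, so new z* = 772 − 12 = 760.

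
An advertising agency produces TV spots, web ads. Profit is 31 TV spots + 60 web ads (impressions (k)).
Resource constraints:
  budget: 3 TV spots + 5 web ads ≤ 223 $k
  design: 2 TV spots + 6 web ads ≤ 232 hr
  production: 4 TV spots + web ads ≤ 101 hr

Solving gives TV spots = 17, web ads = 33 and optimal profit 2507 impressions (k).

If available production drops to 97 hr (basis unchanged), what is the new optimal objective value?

2495

Binding: design and production. Non-binding: budget (7 unused).
Since budget is not tight, its dual is 0.
From A_Bᵀ y = c: 2·y_design + 4·y_production = 31; 6·y_design + 1·y_production = 60.
Solving: y_design = 9.5, y_production = 3.
Δz = y_production·Δb = 3 × (-4) = -12, so new z* = 2507 − 12 = 2495.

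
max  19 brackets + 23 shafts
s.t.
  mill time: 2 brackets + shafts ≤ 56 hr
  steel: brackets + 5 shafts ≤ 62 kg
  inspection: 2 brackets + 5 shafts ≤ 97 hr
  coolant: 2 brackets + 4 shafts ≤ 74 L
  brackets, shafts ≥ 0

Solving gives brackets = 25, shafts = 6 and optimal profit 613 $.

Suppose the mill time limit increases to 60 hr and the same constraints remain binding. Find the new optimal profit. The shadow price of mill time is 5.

Δb = 4, so new z* = 613 + (5)·(4) = 613 + 20 = 633.

633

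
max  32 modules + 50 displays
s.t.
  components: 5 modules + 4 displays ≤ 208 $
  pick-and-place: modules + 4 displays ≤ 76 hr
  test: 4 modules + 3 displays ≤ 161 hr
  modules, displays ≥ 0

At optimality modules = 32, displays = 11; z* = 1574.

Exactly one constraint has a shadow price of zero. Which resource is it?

components

components: 204/208 (slack 4)
pick-and-place: 76/76 (binding)
test: 161/161 (binding)
By complementary slackness, a constraint with positive slack has shadow price 0 → components.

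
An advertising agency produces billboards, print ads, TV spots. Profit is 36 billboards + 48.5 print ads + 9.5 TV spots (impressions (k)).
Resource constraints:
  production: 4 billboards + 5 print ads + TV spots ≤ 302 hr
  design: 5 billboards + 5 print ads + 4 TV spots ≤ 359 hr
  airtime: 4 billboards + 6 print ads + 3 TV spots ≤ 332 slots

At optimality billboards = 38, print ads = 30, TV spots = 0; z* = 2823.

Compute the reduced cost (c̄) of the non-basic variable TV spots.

-6.5

At the optimum: production uses 302 of 302 (binding); design uses 340 of 359 (slack = 19); airtime uses 332 of 332 (binding).
Slack constraints have shadow price 0 (complementary slackness).
From A_Bᵀ y = c: 4·y_production + 4·y_airtime = 36; 5·y_production + 6·y_airtime = 48.5.
Solving: y_production = 5.5, y_airtime = 3.5.
Reduced cost of TV spots: c₃ − yᵀa₃ = 9.5 − (5.5·1 + 3.5·3) = 9.5 − 16 = -6.5.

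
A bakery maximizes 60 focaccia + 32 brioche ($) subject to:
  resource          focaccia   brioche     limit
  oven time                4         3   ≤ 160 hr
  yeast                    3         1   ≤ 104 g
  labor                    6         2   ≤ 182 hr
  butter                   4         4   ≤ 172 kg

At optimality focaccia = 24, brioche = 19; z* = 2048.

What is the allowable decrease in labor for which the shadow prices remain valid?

Binding constraints: labor, butter. The basis is B = [[6,2],[4,4]] with det 16.
Per unit decrease in labor, x* moves by d = (-0.25, 0.25).
The basis stays optimal until focaccia reaches 0; allowable decrease = 96 hr.

96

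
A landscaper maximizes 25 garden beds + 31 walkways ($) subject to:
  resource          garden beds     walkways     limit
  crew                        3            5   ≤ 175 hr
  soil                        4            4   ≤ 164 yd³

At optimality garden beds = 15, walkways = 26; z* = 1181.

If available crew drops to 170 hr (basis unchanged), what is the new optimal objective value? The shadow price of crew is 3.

Δb = -5, so new z* = 1181 + (3)·(-5) = 1181 − 15 = 1166.

1166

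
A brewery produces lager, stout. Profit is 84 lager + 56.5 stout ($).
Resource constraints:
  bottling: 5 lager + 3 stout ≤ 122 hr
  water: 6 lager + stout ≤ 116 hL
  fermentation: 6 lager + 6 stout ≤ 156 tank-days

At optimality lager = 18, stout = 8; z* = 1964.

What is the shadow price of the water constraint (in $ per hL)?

At the optimum: bottling uses 114 of 122 (slack = 8); water uses 116 of 116 (binding); fermentation uses 156 of 156 (binding).
By complementary slackness, y = 0 for the non-binding constraint.
The binding rows give the dual system: 6·y_water + 6·y_fermentation = 84 and 1·y_water + 6·y_fermentation = 56.5.
Solving: y_water = 5.5, y_fermentation = 8.5.
Shadow price of water = 5.5.

5.5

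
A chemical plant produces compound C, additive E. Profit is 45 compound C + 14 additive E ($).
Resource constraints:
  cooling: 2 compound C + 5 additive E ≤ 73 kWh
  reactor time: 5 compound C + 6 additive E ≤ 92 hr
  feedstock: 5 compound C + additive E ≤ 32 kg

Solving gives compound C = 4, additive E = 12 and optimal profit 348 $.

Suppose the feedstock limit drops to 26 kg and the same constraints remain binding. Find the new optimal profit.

Check each constraint at x*: cooling 68/73 (slack 5); reactor time 92/92 (tight); feedstock 32/32 (tight).
Since cooling is not tight, its dual is 0.
From A_Bᵀ y = c: 5·y_reactor time + 5·y_feedstock = 45; 6·y_reactor time + 1·y_feedstock = 14.
Solving: y_reactor time = 1, y_feedstock = 8.
Δz = y_feedstock·Δb = 8 × (-6) = -48, so new z* = 348 − 48 = 300.

300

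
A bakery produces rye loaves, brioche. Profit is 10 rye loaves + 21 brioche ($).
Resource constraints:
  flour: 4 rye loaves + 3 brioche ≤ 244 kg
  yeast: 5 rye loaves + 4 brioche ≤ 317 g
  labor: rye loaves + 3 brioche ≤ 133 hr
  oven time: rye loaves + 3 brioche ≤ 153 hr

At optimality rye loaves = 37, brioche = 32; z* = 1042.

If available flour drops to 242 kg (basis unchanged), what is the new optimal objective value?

Binding: flour and labor. Non-binding: yeast (4 unused), oven time (20 unused).
By complementary slackness, y = 0 for the non-binding constraints.
The binding rows give the dual system: 4·y_flour + 1·y_labor = 10 and 3·y_flour + 3·y_labor = 21.
→ y_flour = 1 and y_labor = 6.
Δz = y_flour·Δb = 1 × (-2) = -2, so new z* = 1042 − 2 = 1040.

1040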